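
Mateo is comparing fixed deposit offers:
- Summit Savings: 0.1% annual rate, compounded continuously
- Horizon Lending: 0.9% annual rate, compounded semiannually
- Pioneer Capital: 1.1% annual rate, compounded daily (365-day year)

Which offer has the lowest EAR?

Summit Savings: e^0.001 − 1 = 0.100%
Horizon Lending: (1 + 0.009/2)^2 − 1 = 0.902%
Pioneer Capital: (1 + 0.011/365)^365 − 1 = 1.106%
The lowest effective annual rate is Summit Savings at 0.100%.

Summit Savings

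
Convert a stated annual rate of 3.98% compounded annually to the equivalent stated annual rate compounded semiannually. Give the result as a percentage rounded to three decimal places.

3.941%

Compounded annually, EAR = nominal = 0.039800.
Solve (1 + r/2)^2 = 1.039800: r/2 = 1.039800^(1/2) − 1 = 0.019706, so r = 0.039412 = 3.941%.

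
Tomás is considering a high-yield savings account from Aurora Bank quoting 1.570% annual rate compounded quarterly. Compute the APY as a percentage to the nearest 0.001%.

EAR = (1 + 0.01570/4)^4 − 1.
= 1.015793 − 1 = 1.579%.

1.579%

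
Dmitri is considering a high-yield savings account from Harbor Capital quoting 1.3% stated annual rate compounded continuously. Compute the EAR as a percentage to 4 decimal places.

1.3085%

With continuous compounding, EAR = e^0.013 − 1.
e^0.013 = 1.013085, so EAR = 0.013085 = 1.3085%.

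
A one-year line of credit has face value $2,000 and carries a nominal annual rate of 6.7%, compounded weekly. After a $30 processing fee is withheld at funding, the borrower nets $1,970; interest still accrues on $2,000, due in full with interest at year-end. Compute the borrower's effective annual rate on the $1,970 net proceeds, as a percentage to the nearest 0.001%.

Amount owed after one year: 2,000 × (1 + 0.067/52)^52 = 2,000 × 1.069249 = $2,138.50.
Effective rate on net proceeds: 2,138.50 / 1,970 − 1 = 0.085532 = 8.553%.

8.553%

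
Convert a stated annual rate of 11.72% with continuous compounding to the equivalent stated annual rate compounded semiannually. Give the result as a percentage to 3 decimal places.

EAR under continuous compounding: e^0.1172 − 1 = 0.124344.
Solve (1 + r/2)^2 = 1.124344: r/2 = 1.124344^(1/2) − 1 = 0.060351, so r = 0.120702 = 12.070%.

12.070%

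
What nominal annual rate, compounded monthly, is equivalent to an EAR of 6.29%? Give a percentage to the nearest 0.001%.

6.116%

(1 + r/12)^12 − 1 = 0.0629, so 1 + r/12 = 1.0629^(1/12).
r/12 = 0.005096, so r = 0.061156 = 6.116%.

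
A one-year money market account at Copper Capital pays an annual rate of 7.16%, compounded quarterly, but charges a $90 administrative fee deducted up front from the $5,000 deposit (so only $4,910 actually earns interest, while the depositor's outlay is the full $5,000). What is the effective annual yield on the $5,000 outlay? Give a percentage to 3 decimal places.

Value after one year: 4,910 × (1 + 0.0716/4)^4 = 4,910 × 1.073546 = $5,271.11.
Effective yield on the $5,000 outlay: 5,271.11 / 5,000 − 1 = 0.054222 = 5.422%.

5.422%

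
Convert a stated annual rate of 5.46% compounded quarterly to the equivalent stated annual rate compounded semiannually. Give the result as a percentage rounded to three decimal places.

EAR = (1 + 0.0546/4)^4 − 1 = 0.055728.
Solve (1 + r/2)^2 = 1.055728: r/2 = 1.055728^(1/2) − 1 = 0.027486, so r = 0.054973 = 5.497%.

5.497%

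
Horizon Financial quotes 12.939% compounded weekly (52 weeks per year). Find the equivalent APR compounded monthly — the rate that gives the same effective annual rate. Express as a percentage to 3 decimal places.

12.993%

EAR = (1 + 0.12939/52)^52 − 1 = 0.137951.
Solve (1 + r/12)^12 = 1.137951: r/12 = 1.137951^(1/12) − 1 = 0.010827, so r = 0.129928 = 12.993%.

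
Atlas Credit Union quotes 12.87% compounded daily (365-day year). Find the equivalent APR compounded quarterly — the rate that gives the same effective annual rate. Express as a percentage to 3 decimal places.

13.077%

EAR = (1 + 0.1287/365)^365 − 1 = 0.137323.
Solve (1 + r/4)^4 = 1.137323: r/4 = 1.137323^(1/4) − 1 = 0.032692, so r = 0.130769 = 13.077%.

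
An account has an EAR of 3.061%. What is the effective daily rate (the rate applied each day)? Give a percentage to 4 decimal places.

0.0083%

The per-day rate i satisfies (1 + i)^365 = 1 + 0.03061.
i = 1.03061^(1/365) − 1 = 0.0000826 = 0.0083%.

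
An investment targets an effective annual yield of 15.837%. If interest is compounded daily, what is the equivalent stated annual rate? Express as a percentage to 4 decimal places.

(1 + r/365)^365 − 1 = 0.15837, so 1 + r/365 = 1.15837^(1/365).
r/365 = 0.000403, so r = 0.147043 = 14.7043%.

14.7043%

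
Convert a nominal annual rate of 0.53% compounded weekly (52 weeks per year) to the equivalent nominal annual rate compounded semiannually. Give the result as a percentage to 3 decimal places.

EAR = (1 + 0.0053/52)^52 − 1 = 0.005314.
Solve (1 + r/2)^2 = 1.005314: r/2 = 1.005314^(1/2) − 1 = 0.002653, so r = 0.005307 = 0.531%.

0.531%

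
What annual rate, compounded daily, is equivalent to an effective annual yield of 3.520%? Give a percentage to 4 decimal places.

3.4596%

(1 + r/365)^365 − 1 = 0.03520, so 1 + r/365 = 1.03520^(1/365).
r/365 = 0.000095, so r = 0.034596 = 3.4596%.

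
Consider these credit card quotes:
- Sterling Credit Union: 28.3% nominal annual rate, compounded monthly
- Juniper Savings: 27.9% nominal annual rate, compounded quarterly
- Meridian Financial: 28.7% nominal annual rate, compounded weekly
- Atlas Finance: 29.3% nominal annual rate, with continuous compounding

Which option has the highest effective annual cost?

Atlas Finance

Sterling Credit Union: (1 + 0.283/12)^12 − 1 = 32.275%
Juniper Savings: (1 + 0.279/4)^4 − 1 = 30.957%
Meridian Financial: (1 + 0.287/52)^52 − 1 = 33.137%
Atlas Finance: e^0.293 − 1 = 34.044%
The highest effective annual rate is Atlas Finance at 34.044%.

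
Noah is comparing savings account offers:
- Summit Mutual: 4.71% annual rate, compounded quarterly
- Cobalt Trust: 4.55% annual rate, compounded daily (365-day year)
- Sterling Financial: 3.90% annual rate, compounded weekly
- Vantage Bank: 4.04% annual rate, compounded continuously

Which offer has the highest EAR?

Summit Mutual

Summit Mutual: (1 + 0.0471/4)^4 − 1 = 4.794%
Cobalt Trust: (1 + 0.0455/365)^365 − 1 = 4.655%
Sterling Financial: (1 + 0.0390/52)^52 − 1 = 3.976%
Vantage Bank: e^0.0404 − 1 = 4.123%
The highest effective annual rate is Summit Mutual at 4.794%.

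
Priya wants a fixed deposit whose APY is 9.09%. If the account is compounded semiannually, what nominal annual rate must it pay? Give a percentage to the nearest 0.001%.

(1 + r/2)^2 − 1 = 0.0909, so 1 + r/2 = 1.0909^(1/2).
r/2 = 0.044462, so r = 0.088923 = 8.892%.

8.892%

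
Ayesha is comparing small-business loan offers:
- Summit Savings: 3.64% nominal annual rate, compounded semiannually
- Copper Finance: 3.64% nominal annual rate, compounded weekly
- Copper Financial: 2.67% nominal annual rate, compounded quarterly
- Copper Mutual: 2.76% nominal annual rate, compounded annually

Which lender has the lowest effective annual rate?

Summit Savings: (1 + 0.0364/2)^2 − 1 = 3.673%
Copper Finance: (1 + 0.0364/52)^52 − 1 = 3.706%
Copper Financial: (1 + 0.0267/4)^4 − 1 = 2.697%
Copper Mutual: compounded annually, EAR = 2.760%
The lowest effective annual rate is Copper Financial at 2.697%.

Copper Financial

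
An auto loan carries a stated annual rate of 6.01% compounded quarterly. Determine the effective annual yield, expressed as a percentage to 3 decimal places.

6.147%

EAR = (1 + 0.0601/4)^4 − 1.
= (1 + 0.015025)^4 − 1 = 1.061468 − 1 = 6.147%.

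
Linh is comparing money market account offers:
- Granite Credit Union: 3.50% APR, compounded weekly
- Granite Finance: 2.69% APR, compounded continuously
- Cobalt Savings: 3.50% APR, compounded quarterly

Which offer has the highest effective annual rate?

Granite Credit Union: (1 + 0.0350/52)^52 − 1 = 3.561%
Granite Finance: e^0.0269 − 1 = 2.727%
Cobalt Savings: (1 + 0.0350/4)^4 − 1 = 3.546%
The highest effective annual rate is Granite Credit Union at 3.561%.

Granite Credit Union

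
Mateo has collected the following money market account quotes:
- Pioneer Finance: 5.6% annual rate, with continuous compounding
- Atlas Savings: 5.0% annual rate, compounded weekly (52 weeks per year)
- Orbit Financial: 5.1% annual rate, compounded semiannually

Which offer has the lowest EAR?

Atlas Savings

Pioneer Finance: e^0.056 − 1 = 5.760%
Atlas Savings: (1 + 0.050/52)^52 − 1 = 5.125%
Orbit Financial: (1 + 0.051/2)^2 − 1 = 5.165%
The lowest effective annual rate is Atlas Savings at 5.125%.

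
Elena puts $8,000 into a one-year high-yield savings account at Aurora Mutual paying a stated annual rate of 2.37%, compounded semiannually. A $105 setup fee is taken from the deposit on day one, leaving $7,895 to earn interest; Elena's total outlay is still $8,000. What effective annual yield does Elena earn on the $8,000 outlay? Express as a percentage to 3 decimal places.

Value after one year: 7,895 × (1 + 0.0237/2)^2 = 7,895 × 1.023840 = $8,083.22.
Effective yield on the $8,000 outlay: 8,083.22 / 8,000 − 1 = 0.010403 = 1.040%.

1.040%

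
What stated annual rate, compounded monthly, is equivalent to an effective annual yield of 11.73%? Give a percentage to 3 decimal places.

(1 + r/12)^12 − 1 = 0.1173, so 1 + r/12 = 1.1173^(1/12).
r/12 = 0.009286, so r = 0.111429 = 11.143%.

11.143%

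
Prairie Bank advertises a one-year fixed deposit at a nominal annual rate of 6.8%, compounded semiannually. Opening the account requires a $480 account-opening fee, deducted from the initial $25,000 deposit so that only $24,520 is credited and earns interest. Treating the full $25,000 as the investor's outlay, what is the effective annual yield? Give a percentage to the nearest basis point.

4.86%

Value after one year: 24,520 × (1 + 0.068/2)^2 = 24,520 × 1.069156 = $26,215.71.
Effective yield on the $25,000 outlay: 26,215.71 / 25,000 − 1 = 0.048628 = 4.86%.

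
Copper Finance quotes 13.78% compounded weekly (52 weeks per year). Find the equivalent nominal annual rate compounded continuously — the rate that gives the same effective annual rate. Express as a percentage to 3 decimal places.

EAR = (1 + 0.1378/52)^52 − 1 = 0.147537.
Equivalent continuous rate: r = ln(1 + 0.147537) = 0.137618 = 13.762%.

13.762%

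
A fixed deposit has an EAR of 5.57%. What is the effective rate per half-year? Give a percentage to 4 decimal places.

2.7473%

The per-half-year rate i satisfies (1 + i)^2 = 1 + 0.0557.
i = 1.0557^(1/2) − 1 = 0.0274726 = 2.7473%.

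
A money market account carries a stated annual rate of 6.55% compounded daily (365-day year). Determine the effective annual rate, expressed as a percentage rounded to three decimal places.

EAR = (1 + 0.0655/365)^365 − 1.
= 1.067686 − 1 = 6.769%.

6.769%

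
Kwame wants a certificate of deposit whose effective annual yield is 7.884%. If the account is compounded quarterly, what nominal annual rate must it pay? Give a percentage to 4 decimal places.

7.6611%

(1 + r/4)^4 − 1 = 0.07884, so 1 + r/4 = 1.07884^(1/4).
r/4 = 0.019153, so r = 0.076611 = 7.6611%.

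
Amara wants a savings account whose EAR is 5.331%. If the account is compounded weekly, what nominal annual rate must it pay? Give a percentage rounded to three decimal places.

(1 + r/52)^52 − 1 = 0.05331, so 1 + r/52 = 1.05331^(1/52).
r/52 = 0.000999, so r = 0.051964 = 5.196%.

5.196%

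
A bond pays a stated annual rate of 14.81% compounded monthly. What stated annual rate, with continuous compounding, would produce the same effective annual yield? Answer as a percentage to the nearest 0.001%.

EAR = (1 + 0.1481/12)^12 − 1 = 0.158578.
Equivalent continuous rate: r = ln(1 + 0.158578) = 0.147194 = 14.719%.

14.719%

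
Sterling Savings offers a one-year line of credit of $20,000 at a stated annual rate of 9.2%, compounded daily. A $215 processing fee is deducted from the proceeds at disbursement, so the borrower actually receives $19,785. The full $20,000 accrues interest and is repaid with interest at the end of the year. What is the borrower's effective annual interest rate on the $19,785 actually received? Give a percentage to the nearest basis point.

Amount owed after one year: 20,000 × (1 + 0.092/365)^365 = 20,000 × 1.096352 = $21,927.04.
Effective rate on net proceeds: 21,927.04 / 19,785 − 1 = 0.108266 = 10.83%.

10.83%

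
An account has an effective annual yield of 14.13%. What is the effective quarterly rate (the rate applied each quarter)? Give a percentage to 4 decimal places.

The per-quarter rate i satisfies (1 + i)^4 = 1 + 0.1413.
i = 1.1413^(1/4) − 1 = 0.0335939 = 3.3594%.

3.3594%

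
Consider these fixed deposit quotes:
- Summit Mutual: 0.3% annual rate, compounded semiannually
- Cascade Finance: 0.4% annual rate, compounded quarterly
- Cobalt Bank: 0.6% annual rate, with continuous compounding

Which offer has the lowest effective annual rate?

Summit Mutual

Summit Mutual: (1 + 0.003/2)^2 − 1 = 0.300%
Cascade Finance: (1 + 0.004/4)^4 − 1 = 0.401%
Cobalt Bank: e^0.006 − 1 = 0.602%
The lowest effective annual rate is Summit Mutual at 0.300%.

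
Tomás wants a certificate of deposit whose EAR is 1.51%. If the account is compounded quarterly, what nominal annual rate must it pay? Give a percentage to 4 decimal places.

1.5015%

(1 + r/4)^4 − 1 = 0.0151, so 1 + r/4 = 1.0151^(1/4).
r/4 = 0.003754, so r = 0.015015 = 1.5015%.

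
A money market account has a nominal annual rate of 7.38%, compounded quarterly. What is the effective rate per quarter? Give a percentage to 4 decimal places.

With a nominal annual rate compounded quarterly, the periodic rate is the nominal rate divided by 4.
i = 0.0738 / 4 = 0.0184500 = 1.8450%.

1.8450%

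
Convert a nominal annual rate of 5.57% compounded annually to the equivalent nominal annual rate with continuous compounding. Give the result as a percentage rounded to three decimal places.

Compounded annually, EAR = nominal = 0.055700.
Equivalent continuous rate: r = ln(1 + 0.055700) = 0.054204 = 5.420%.

5.420%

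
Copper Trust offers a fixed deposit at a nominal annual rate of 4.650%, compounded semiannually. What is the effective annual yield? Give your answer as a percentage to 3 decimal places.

EAR = (1 + 0.04650/2)^2 − 1.
= (1 + 0.023250)^2 − 1 = 1.047041 − 1 = 4.704%.

4.704%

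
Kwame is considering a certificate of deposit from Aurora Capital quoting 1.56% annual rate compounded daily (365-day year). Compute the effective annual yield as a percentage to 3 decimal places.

1.572%

EAR = (1 + 0.0156/365)^365 − 1.
= 1.015722 − 1 = 1.572%.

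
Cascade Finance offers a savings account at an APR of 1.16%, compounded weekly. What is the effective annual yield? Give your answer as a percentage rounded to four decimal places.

1.1666%

EAR = (1 + 0.0116/52)^52 − 1.
= 1.011666 − 1 = 1.1666%.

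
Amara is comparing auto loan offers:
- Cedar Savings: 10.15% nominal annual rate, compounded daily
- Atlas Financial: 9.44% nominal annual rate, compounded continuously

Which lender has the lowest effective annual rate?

Atlas Financial

Cedar Savings: (1 + 0.1015/365)^365 − 1 = 10.681%
Atlas Financial: e^0.0944 − 1 = 9.900%
The lowest effective annual rate is Atlas Financial at 9.900%.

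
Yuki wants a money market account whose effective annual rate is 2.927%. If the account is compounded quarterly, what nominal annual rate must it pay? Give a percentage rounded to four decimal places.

2.8954%

(1 + r/4)^4 − 1 = 0.02927, so 1 + r/4 = 1.02927^(1/4).
r/4 = 0.007239, so r = 0.028954 = 2.8954%.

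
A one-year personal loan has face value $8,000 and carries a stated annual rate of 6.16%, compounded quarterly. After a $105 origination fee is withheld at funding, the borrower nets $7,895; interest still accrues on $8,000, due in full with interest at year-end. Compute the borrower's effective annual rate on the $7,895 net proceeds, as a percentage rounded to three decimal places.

7.718%

Amount owed after one year: 8,000 × (1 + 0.0616/4)^4 = 8,000 × 1.063038 = $8,504.30.
Effective rate on net proceeds: 8,504.30 / 7,895 − 1 = 0.077176 = 7.718%.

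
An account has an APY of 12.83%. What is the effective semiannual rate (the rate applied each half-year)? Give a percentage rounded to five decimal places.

The per-half-year rate i satisfies (1 + i)^2 = 1 + 0.1283.
i = 1.1283^(1/2) − 1 = 0.0622147 = 6.22147%.

6.22147%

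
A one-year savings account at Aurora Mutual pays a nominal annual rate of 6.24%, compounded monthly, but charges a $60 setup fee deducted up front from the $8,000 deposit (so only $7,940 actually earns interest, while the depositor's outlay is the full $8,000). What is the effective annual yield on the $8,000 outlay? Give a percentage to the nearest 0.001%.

Value after one year: 7,940 × (1 + 0.0624/12)^12 = 7,940 × 1.064216 = $8,449.87.
Effective yield on the $8,000 outlay: 8,449.87 / 8,000 − 1 = 0.056234 = 5.623%.

5.623%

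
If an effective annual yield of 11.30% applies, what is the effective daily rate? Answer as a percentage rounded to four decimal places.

0.0293%

The per-day rate i satisfies (1 + i)^365 = 1 + 0.1130.
i = 1.1130^(1/365) − 1 = 0.0002934 = 0.0293%.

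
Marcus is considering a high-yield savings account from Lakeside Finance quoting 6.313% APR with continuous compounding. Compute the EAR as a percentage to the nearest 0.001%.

With continuous compounding, EAR = e^0.06313 − 1.
e^0.06313 = 1.065165, so EAR = 0.065165 = 6.517%.

6.517%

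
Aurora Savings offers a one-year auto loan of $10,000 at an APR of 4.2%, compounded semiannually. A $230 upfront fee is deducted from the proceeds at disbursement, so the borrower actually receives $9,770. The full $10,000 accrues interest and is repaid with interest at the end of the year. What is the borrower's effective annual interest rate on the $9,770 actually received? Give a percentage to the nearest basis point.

Amount owed after one year: 10,000 × (1 + 0.042/2)^2 = 10,000 × 1.042441 = $10,424.41.
Effective rate on net proceeds: 10,424.41 / 9,770 − 1 = 0.066982 = 6.70%.

6.70%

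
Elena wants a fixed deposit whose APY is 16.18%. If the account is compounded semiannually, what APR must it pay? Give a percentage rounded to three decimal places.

15.574%

(1 + r/2)^2 − 1 = 0.1618, so 1 + r/2 = 1.1618^(1/2).
r/2 = 0.077868, so r = 0.155737 = 15.574%.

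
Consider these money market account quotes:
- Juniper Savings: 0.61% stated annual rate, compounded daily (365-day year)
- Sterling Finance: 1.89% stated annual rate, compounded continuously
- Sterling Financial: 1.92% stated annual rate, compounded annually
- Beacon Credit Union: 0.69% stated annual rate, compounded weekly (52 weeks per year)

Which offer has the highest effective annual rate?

Juniper Savings: (1 + 0.0061/365)^365 − 1 = 0.612%
Sterling Finance: e^0.0189 − 1 = 1.908%
Sterling Financial: compounded annually, EAR = 1.920%
Beacon Credit Union: (1 + 0.0069/52)^52 − 1 = 0.692%
The highest effective annual rate is Sterling Financial at 1.920%.

Sterling Financial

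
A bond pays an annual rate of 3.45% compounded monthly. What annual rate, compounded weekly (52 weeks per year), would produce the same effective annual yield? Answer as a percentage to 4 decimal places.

EAR = (1 + 0.0345/12)^12 − 1 = 0.035051.
Solve (1 + r/52)^52 = 1.035051: r/52 = 1.035051^(1/52) − 1 = 0.000663, so r = 0.034462 = 3.4462%.

3.4462%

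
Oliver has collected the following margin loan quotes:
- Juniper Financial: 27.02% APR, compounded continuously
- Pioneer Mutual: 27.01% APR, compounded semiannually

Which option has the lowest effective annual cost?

Juniper Financial: e^0.2702 − 1 = 31.023%
Pioneer Mutual: (1 + 0.2701/2)^2 − 1 = 28.834%
The lowest effective annual rate is Pioneer Mutual at 28.834%.

Pioneer Mutual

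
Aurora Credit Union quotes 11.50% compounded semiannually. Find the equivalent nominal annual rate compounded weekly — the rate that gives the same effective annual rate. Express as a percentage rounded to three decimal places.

11.194%

EAR = (1 + 0.1150/2)^2 − 1 = 0.118306.
Solve (1 + r/52)^52 = 1.118306: r/52 = 1.118306^(1/52) − 1 = 0.002153, so r = 0.111936 = 11.194%.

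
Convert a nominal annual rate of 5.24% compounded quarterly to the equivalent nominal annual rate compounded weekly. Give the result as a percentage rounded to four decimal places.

EAR = (1 + 0.0524/4)^4 − 1 = 0.053439.
Solve (1 + r/52)^52 = 1.053439: r/52 = 1.053439^(1/52) − 1 = 0.001002, so r = 0.052086 = 5.2086%.

5.2086%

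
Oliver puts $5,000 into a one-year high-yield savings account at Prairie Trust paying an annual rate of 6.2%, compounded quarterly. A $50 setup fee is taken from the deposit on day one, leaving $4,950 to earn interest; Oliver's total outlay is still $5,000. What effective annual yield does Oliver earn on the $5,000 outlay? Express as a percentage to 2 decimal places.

Value after one year: 4,950 × (1 + 0.062/4)^4 = 4,950 × 1.063456 = $5,264.11.
Effective yield on the $5,000 outlay: 5,264.11 / 5,000 − 1 = 0.052822 = 5.28%.

5.28%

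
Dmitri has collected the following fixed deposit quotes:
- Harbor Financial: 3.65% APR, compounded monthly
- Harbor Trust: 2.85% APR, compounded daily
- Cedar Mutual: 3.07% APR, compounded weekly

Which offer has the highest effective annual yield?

Harbor Financial

Harbor Financial: (1 + 0.0365/12)^12 − 1 = 3.712%
Harbor Trust: (1 + 0.0285/365)^365 − 1 = 2.891%
Cedar Mutual: (1 + 0.0307/52)^52 − 1 = 3.117%
The highest effective annual rate is Harbor Financial at 3.712%.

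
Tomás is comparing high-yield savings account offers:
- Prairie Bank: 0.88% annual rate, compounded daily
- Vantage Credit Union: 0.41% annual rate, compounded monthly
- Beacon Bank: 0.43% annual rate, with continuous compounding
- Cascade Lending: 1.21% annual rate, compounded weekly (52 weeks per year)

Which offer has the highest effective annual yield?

Prairie Bank: (1 + 0.0088/365)^365 − 1 = 0.884%
Vantage Credit Union: (1 + 0.0041/12)^12 − 1 = 0.411%
Beacon Bank: e^0.0043 − 1 = 0.431%
Cascade Lending: (1 + 0.0121/52)^52 − 1 = 1.217%
The highest effective annual rate is Cascade Lending at 1.217%.

Cascade Lending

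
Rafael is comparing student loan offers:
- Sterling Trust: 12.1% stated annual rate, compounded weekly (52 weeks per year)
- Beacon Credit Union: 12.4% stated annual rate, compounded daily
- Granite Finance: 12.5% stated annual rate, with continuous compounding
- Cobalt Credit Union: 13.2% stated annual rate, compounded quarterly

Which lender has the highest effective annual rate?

Cobalt Credit Union

Sterling Trust: (1 + 0.121/52)^52 − 1 = 12.847%
Beacon Credit Union: (1 + 0.124/365)^365 − 1 = 13.199%
Granite Finance: e^0.125 − 1 = 13.315%
Cobalt Credit Union: (1 + 0.132/4)^4 − 1 = 13.868%
The highest effective annual rate is Cobalt Credit Union at 13.868%.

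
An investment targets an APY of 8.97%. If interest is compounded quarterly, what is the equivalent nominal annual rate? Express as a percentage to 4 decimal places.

(1 + r/4)^4 − 1 = 0.0897, so 1 + r/4 = 1.0897^(1/4).
r/4 = 0.021708, so r = 0.086831 = 8.6831%.

8.6831%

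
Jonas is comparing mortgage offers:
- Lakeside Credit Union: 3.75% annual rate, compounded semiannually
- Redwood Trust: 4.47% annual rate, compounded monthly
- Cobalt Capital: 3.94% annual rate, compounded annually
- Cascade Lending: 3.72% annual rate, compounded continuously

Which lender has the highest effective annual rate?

Redwood Trust

Lakeside Credit Union: (1 + 0.0375/2)^2 − 1 = 3.785%
Redwood Trust: (1 + 0.0447/12)^12 − 1 = 4.563%
Cobalt Capital: compounded annually, EAR = 3.940%
Cascade Lending: e^0.0372 − 1 = 3.790%
The highest effective annual rate is Redwood Trust at 4.563%.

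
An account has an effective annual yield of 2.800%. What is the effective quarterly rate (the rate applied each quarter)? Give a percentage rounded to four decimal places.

0.6928%

The per-quarter rate i satisfies (1 + i)^4 = 1 + 0.02800.
i = 1.02800^(1/4) − 1 = 0.0069277 = 0.6928%.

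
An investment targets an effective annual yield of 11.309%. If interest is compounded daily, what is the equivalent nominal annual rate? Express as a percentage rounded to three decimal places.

10.716%

(1 + r/365)^365 − 1 = 0.11309, so 1 + r/365 = 1.11309^(1/365).
r/365 = 0.000294, so r = 0.107156 = 10.716%.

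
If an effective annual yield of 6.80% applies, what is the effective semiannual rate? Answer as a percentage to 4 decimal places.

The per-half-year rate i satisfies (1 + i)^2 = 1 + 0.0680.
i = 1.0680^(1/2) − 1 = 0.0334409 = 3.3441%.

3.3441%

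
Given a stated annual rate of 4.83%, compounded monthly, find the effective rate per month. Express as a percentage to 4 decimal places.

0.4025%

With a nominal annual rate compounded monthly, the periodic rate is the nominal rate divided by 12.
i = 0.0483 / 12 = 0.0040250 = 0.4025%.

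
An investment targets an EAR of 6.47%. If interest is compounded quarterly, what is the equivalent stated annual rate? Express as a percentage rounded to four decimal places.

6.3187%

(1 + r/4)^4 − 1 = 0.0647, so 1 + r/4 = 1.0647^(1/4).
r/4 = 0.015797, so r = 0.063187 = 6.3187%.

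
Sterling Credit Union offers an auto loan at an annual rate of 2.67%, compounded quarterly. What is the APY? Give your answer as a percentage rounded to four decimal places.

EAR = (1 + 0.0267/4)^4 − 1.
= (1 + 0.006675)^4 − 1 = 1.026969 − 1 = 2.6969%.

2.6969%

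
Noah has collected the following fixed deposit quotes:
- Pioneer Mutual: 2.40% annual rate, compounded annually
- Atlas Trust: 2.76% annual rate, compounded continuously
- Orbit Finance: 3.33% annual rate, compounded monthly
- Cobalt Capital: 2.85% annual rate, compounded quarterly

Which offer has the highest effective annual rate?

Orbit Finance

Pioneer Mutual: compounded annually, EAR = 2.400%
Atlas Trust: e^0.0276 − 1 = 2.798%
Orbit Finance: (1 + 0.0333/12)^12 − 1 = 3.381%
Cobalt Capital: (1 + 0.0285/4)^4 − 1 = 2.881%
The highest effective annual rate is Orbit Finance at 3.381%.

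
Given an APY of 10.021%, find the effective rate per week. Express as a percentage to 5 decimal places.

0.18382%

The per-week rate i satisfies (1 + i)^52 = 1 + 0.10021.
i = 1.10021^(1/52) − 1 = 0.0018382 = 0.18382%.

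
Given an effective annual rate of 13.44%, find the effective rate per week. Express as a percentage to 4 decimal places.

0.2428%

The per-week rate i satisfies (1 + i)^52 = 1 + 0.1344.
i = 1.1344^(1/52) − 1 = 0.0024280 = 0.2428%.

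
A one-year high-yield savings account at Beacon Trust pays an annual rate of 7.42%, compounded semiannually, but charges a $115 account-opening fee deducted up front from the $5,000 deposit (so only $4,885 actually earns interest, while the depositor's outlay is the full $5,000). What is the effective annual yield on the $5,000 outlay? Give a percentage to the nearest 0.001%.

Value after one year: 4,885 × (1 + 0.0742/2)^2 = 4,885 × 1.075576 = $5,254.19.
Effective yield on the $5,000 outlay: 5,254.19 / 5,000 − 1 = 0.050838 = 5.084%.

5.084%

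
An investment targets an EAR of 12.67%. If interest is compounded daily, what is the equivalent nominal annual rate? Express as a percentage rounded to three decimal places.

11.931%

(1 + r/365)^365 − 1 = 0.1267, so 1 + r/365 = 1.1267^(1/365).
r/365 = 0.000327, so r = 0.119313 = 11.931%.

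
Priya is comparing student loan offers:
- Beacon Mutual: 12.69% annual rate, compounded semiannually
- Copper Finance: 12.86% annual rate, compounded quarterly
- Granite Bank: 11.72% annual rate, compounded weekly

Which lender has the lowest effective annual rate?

Granite Bank

Beacon Mutual: (1 + 0.1269/2)^2 − 1 = 13.093%
Copper Finance: (1 + 0.1286/4)^4 − 1 = 13.494%
Granite Bank: (1 + 0.1172/52)^52 − 1 = 12.420%
The lowest effective annual rate is Granite Bank at 12.420%.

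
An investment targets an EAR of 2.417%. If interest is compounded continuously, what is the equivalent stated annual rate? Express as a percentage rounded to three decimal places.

2.388%

Continuous: nominal r satisfies e^r − 1 = 0.02417.
r = ln(1 + 0.02417) = ln(1.02417) = 0.023883 = 2.388%.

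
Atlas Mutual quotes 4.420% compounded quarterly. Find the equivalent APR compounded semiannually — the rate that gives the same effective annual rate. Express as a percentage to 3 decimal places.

EAR = (1 + 0.04420/4)^4 − 1 = 0.044938.
Solve (1 + r/2)^2 = 1.044938: r/2 = 1.044938^(1/2) − 1 = 0.022222, so r = 0.044444 = 4.444%.

4.444%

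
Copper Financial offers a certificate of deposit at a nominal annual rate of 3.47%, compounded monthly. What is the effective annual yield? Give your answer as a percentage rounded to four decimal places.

3.5257%

EAR = (1 + 0.0347/12)^12 − 1.
= (1 + 0.002892)^12 − 1 = 1.035257 − 1 = 3.5257%.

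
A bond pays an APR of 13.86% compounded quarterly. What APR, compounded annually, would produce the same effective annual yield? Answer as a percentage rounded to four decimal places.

EAR = (1 + 0.1386/4)^4 − 1 = 0.145972.
Compounded annually, the equivalent nominal rate is the EAR itself: 14.5972%.

14.5972%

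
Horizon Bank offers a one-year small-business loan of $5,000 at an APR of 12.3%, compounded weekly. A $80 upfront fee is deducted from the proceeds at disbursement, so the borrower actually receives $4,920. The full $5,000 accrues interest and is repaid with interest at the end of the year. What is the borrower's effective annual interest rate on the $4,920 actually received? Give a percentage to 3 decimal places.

Amount owed after one year: 5,000 × (1 + 0.123/52)^52 = 5,000 × 1.130720 = $5,653.60.
Effective rate on net proceeds: 5,653.60 / 4,920 − 1 = 0.149106 = 14.911%.

14.911%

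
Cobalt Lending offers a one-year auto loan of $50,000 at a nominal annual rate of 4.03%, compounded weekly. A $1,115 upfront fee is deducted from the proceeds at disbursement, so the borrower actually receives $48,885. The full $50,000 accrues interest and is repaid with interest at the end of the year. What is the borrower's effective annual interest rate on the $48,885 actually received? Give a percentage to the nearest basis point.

6.49%

Amount owed after one year: 50,000 × (1 + 0.0403/52)^52 = 50,000 × 1.041107 = $52,055.34.
Effective rate on net proceeds: 52,055.34 / 48,885 − 1 = 0.064853 = 6.49%.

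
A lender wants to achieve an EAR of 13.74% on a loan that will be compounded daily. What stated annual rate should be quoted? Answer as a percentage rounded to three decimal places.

12.877%

(1 + r/365)^365 − 1 = 0.1374, so 1 + r/365 = 1.1374^(1/365).
r/365 = 0.000353, so r = 0.128768 = 12.877%.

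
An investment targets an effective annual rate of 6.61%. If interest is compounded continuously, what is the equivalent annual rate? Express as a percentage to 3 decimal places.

6.401%

Continuous: nominal r satisfies e^r − 1 = 0.0661.
r = ln(1 + 0.0661) = ln(1.0661) = 0.064007 = 6.401%.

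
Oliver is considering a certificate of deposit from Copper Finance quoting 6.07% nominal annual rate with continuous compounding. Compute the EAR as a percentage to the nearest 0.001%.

6.258%

With continuous compounding, EAR = e^0.0607 − 1.
e^0.0607 = 1.062580, so EAR = 0.062580 = 6.258%.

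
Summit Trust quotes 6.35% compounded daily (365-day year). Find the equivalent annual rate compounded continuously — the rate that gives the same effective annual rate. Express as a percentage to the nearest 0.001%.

EAR = (1 + 0.0635/365)^365 − 1 = 0.065554.
Equivalent continuous rate: r = ln(1 + 0.065554) = 0.063494 = 6.349%.

6.349%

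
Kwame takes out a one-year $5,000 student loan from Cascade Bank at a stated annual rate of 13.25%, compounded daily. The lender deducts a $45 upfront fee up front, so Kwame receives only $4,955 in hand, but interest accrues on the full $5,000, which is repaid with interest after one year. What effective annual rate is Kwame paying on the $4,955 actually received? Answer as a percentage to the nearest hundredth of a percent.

15.20%

Amount owed after one year: 5,000 × (1 + 0.1325/365)^365 = 5,000 × 1.141652 = $5,708.26.
Effective rate on net proceeds: 5,708.26 / 4,955 − 1 = 0.152020 = 15.20%.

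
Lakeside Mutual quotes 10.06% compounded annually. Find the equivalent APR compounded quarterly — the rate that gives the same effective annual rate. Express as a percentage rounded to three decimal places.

9.701%

Compounded annually, EAR = nominal = 0.100600.
Solve (1 + r/4)^4 = 1.100600: r/4 = 1.100600^(1/4) − 1 = 0.024253, so r = 0.097013 = 9.701%.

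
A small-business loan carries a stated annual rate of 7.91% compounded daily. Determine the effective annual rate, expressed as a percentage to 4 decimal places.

8.2303%

EAR = (1 + 0.0791/365)^365 − 1.
= 1.082303 − 1 = 8.2303%.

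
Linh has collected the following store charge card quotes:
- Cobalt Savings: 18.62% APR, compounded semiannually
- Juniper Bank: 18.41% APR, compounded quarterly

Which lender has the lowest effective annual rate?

Cobalt Savings

Cobalt Savings: (1 + 0.1862/2)^2 − 1 = 19.487%
Juniper Bank: (1 + 0.1841/4)^4 − 1 = 19.720%
The lowest effective annual rate is Cobalt Savings at 19.487%.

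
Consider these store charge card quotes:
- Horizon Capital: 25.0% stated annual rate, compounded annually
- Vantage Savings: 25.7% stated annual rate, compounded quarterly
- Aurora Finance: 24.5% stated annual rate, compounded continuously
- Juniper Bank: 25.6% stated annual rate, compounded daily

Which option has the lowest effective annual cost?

Horizon Capital: compounded annually, EAR = 25.000%
Vantage Savings: (1 + 0.257/4)^4 − 1 = 28.285%
Aurora Finance: e^0.245 − 1 = 27.762%
Juniper Bank: (1 + 0.256/365)^365 − 1 = 29.164%
The lowest effective annual rate is Horizon Capital at 25.000%.

Horizon Capital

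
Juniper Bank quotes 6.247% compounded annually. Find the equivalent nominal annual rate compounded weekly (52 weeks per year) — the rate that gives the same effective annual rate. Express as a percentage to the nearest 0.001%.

Compounded annually, EAR = nominal = 0.062470.
Solve (1 + r/52)^52 = 1.062470: r/52 = 1.062470^(1/52) − 1 = 0.001166, so r = 0.060632 = 6.063%.

6.063%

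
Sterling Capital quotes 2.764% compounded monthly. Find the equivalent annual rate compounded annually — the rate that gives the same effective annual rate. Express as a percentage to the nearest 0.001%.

EAR = (1 + 0.02764/12)^12 − 1 = 0.027993.
Compounded annually, the equivalent nominal rate is the EAR itself: 2.799%.

2.799%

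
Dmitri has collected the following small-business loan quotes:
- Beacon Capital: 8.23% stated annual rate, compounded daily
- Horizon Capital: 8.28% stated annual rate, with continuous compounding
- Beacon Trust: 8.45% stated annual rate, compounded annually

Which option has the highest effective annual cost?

Beacon Capital: (1 + 0.0823/365)^365 − 1 = 8.577%
Horizon Capital: e^0.0828 − 1 = 8.632%
Beacon Trust: compounded annually, EAR = 8.450%
The highest effective annual rate is Horizon Capital at 8.632%.

Horizon Capital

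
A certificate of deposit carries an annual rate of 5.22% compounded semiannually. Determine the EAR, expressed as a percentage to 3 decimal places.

EAR = (1 + 0.0522/2)^2 − 1.
= (1 + 0.026100)^2 − 1 = 1.052881 − 1 = 5.288%.

5.288%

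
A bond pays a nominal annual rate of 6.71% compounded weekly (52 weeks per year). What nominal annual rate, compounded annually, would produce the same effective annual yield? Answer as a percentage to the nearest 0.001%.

EAR = (1 + 0.0671/52)^52 − 1 = 0.069356.
Compounded annually, the equivalent nominal rate is the EAR itself: 6.936%.

6.936%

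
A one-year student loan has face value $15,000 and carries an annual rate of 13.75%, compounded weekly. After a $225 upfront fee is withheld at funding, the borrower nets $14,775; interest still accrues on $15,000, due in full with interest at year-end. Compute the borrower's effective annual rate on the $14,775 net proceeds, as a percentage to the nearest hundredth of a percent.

16.47%

Amount owed after one year: 15,000 × (1 + 0.1375/52)^52 = 15,000 × 1.147194 = $17,207.90.
Effective rate on net proceeds: 17,207.90 / 14,775 − 1 = 0.164663 = 16.47%.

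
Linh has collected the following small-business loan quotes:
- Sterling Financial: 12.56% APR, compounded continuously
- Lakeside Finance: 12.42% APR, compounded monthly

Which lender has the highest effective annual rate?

Sterling Financial

Sterling Financial: e^0.1256 − 1 = 13.383%
Lakeside Finance: (1 + 0.1242/12)^12 − 1 = 13.152%
The highest effective annual rate is Sterling Financial at 13.383%.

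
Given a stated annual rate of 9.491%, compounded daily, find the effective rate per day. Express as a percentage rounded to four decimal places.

With a nominal annual rate compounded daily, the periodic rate is the nominal rate divided by 365.
i = 0.09491 / 365 = 0.0002600 = 0.0260%.

0.0260%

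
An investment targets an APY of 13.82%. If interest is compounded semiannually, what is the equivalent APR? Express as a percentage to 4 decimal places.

13.3729%

(1 + r/2)^2 − 1 = 0.1382, so 1 + r/2 = 1.1382^(1/2).
r/2 = 0.066865, so r = 0.133729 = 13.3729%.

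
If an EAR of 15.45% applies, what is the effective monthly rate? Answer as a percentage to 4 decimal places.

1.2044%

The per-month rate i satisfies (1 + i)^12 = 1 + 0.1545.
i = 1.1545^(1/12) − 1 = 0.0120442 = 1.2044%.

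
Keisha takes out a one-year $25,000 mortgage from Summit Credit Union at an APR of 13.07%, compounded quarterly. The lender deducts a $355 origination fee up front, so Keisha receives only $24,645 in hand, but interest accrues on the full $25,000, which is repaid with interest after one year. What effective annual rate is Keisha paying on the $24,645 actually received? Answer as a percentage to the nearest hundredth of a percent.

Amount owed after one year: 25,000 × (1 + 0.1307/4)^4 = 25,000 × 1.137247 = $28,431.17.
Effective rate on net proceeds: 28,431.17 / 24,645 − 1 = 0.153628 = 15.36%.

15.36%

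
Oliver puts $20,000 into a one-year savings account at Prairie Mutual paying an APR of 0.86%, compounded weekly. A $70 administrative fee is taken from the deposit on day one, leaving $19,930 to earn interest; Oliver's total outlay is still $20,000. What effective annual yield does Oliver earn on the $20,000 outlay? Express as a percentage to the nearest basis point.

0.51%

Value after one year: 19,930 × (1 + 0.0086/52)^52 = 19,930 × 1.008636 = $20,102.12.
Effective yield on the $20,000 outlay: 20,102.12 / 20,000 − 1 = 0.005106 = 0.51%.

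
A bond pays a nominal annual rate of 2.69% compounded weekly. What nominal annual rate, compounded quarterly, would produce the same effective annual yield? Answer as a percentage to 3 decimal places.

2.698%

EAR = (1 + 0.0269/52)^52 − 1 = 0.027258.
Solve (1 + r/4)^4 = 1.027258: r/4 = 1.027258^(1/4) − 1 = 0.006746, so r = 0.026984 = 2.698%.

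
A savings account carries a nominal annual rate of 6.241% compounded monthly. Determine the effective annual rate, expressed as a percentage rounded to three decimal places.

EAR = (1 + 0.06241/12)^12 − 1.
= 1.064227 − 1 = 6.423%.

6.423%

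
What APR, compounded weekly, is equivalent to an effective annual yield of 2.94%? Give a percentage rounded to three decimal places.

(1 + r/52)^52 − 1 = 0.0294, so 1 + r/52 = 1.0294^(1/52).
r/52 = 0.000557, so r = 0.028984 = 2.898%.

2.898%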